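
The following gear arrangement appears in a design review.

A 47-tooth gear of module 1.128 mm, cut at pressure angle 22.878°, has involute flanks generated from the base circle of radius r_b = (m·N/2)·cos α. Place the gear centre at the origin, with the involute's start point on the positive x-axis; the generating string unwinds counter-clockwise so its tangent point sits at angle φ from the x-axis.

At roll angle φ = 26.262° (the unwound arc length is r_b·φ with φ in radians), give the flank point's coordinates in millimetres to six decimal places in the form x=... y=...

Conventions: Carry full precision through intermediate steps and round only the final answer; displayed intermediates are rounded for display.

topology: single-mesh involute geometry — m = 1.128, N = 47
pitch radius r_p = m·N/2 = 1.128·47/2 = 26.508000
base radius r_b = r_p·cos α = 26.508000·cos 22.878° = 24.422742
roll angle φ = 26.262° = 0.45835837 rad
x = r_b·(cos φ + φ·sin φ) = 26.855073
y = r_b·(sin φ − φ·cos φ) = 0.767603

x=26.855073 y=0.767603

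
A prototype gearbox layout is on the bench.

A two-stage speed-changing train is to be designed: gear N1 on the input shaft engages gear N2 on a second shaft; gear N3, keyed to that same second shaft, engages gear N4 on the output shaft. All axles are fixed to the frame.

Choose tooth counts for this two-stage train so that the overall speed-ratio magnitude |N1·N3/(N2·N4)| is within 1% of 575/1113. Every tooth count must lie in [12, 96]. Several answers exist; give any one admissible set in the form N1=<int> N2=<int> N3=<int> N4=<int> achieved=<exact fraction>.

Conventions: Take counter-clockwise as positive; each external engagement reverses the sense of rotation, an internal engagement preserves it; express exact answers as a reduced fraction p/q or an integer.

class = fixed-axis compound train [2-stage, 575/1113 wanted]
target = 575/1113 in lowest terms: an exact hit needs N1·N3 = k·575 and N2·N4 = k·1113 for one integer k, every count in [12, 96]; additionally prefer no 1:1 stage (N1 ≠ N2, N3 ≠ N4)
k = 1: N1·N3 = 575 = 23·25, N2·N4 = 1113 = 21·53
achieved = 23·25/(21·53) = 575/1113; |achieved − target| = 0 ≤ 23/4452 ✓

N1=23 N2=21 N3=25 N4=53 achieved=575/1113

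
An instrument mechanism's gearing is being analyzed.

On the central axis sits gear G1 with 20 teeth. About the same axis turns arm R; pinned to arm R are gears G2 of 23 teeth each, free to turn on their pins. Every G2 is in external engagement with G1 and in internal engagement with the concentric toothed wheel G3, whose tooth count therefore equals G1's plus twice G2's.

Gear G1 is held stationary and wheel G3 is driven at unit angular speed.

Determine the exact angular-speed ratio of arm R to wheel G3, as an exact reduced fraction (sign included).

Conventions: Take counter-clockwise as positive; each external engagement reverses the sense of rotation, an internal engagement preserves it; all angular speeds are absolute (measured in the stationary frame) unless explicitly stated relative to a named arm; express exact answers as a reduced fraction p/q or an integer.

topology: planetary set — G1 20T / G2 23T / G3 66T, arm = carrier (Willis)
ring teeth: 20 + 2·23 = 66
20(ω_sun−ω_arm) = −66(ω_ring−ω_arm),  ω_sun = 0, ω_ring = 1
20(0−ω_arm) = −66(1−ω_arm)  ⇒  86·ω_arm = 66  ⇒  ω_arm = 33/43
ω_out/ω_in = 33/43

33/43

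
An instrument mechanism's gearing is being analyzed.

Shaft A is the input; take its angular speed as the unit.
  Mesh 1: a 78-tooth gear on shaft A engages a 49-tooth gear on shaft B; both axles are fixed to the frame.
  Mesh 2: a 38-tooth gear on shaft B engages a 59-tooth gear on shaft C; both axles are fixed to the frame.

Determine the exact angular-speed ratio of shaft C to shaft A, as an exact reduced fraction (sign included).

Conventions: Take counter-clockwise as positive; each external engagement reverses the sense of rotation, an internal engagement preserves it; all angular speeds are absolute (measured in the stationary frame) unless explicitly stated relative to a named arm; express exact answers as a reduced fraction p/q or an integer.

class = fixed-axis compound train [2 meshes; 2 ratios multiply, 2 sense flips]
mesh 1 [78T→49T]: running ratio 78/49, sense −
mesh 2 [38T→59T]: running ratio 2964/2891, sense +
ω_out/ω_in = 2964/2891

2964/2891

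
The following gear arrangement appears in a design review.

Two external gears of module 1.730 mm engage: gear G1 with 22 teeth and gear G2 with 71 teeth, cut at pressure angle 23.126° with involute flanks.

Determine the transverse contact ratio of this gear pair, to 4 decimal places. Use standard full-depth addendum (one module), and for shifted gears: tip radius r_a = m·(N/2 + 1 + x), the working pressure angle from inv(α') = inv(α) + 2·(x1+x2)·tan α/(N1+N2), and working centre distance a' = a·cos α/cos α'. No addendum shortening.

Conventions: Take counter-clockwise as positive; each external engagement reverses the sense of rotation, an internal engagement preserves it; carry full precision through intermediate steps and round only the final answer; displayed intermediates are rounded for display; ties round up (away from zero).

topology: single-mesh involute geometry — m = 1.730, 22T/71T pair
base radii: r_b1 = 17.500813, r_b2 = 56.479897
tip radii: r_a1 = 20.760000, r_a2 = 63.145000
no profile shift: α' = α, a' = a
action lengths: √(r_a1²−r_b1²) = 11.166877, √(r_a2²−r_b2²) = 28.236718
base pitch p_b = π·m·cos α = 4.998221
CR = (11.166877 + 28.236718 − 80.445000·sin 23.12600°)/4.998221 = 1.562248
contact ratio ≈ 1.5622

1.5622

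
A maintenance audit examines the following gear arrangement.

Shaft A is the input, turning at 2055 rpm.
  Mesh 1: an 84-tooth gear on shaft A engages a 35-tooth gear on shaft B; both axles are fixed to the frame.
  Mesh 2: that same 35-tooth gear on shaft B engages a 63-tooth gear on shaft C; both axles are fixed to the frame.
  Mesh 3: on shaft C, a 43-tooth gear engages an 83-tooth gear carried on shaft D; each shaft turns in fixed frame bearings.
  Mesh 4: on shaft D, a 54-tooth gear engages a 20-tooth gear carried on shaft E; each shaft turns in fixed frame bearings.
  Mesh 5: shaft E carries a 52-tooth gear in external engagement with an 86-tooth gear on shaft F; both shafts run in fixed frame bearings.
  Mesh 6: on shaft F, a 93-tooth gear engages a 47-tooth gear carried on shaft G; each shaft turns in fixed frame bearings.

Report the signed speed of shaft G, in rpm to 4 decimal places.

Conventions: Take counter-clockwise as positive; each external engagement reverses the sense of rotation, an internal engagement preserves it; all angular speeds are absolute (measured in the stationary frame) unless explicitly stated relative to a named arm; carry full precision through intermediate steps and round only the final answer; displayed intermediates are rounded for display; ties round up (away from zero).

+4585.5842 rpm

topology: fixed-axis compound train — 6 meshes, A→G
mesh 1 [84T→35T]: ω = 2055.0000×84/35 = 4932.0000 rpm, sense flips to −
mesh 2 [35T→63T]: ω = 4932.0000×35/63 = 2740.0000 rpm, sense flips to +
mesh 3 [43T→83T]: ω = 2740.0000×43/83 = 1419.5181 rpm, sense flips to −
mesh 4 [54T→20T]: ω = 1419.5181×54/20 = 3832.6988 rpm, sense flips to +
mesh 5 [52T→86T]: ω = 3832.6988×52/86 = 2317.4458 rpm, sense flips to −
mesh 6 [93T→47T]: ω = 2317.4458×93/47 = 4585.5842 rpm, sense flips to +
signed output speed = +4585.5842 rpm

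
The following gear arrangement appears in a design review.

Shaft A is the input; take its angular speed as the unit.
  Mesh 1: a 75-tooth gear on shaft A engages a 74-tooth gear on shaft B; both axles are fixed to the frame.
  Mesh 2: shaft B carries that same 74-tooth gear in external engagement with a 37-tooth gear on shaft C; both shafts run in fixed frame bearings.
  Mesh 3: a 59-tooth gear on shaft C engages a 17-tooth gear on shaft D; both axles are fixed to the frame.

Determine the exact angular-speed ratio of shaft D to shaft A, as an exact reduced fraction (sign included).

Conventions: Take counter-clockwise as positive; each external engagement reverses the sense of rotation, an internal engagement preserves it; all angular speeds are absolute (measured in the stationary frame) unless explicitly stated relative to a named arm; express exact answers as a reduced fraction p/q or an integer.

-4425/629

class = fixed-axis compound train [3 meshes; 3 ratios multiply, 3 sense flips]
mesh 1 [75T→74T]: running ratio 75/74, sense −
mesh 2 [74T→37T]: running ratio 75/37, sense +
mesh 3 [59T→17T]: running ratio 4425/629, sense −
ω_out/ω_in = -4425/629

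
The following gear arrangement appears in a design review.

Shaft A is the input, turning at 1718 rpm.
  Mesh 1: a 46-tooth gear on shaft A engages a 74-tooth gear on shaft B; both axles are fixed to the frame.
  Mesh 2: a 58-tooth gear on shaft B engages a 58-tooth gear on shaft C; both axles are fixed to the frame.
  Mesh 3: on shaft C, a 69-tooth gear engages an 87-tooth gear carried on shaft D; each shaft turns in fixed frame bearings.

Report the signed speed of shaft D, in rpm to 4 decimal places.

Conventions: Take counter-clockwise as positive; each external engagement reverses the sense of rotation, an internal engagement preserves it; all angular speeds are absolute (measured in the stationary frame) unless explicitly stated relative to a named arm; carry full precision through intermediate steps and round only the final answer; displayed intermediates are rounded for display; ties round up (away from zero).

-846.9916 rpm

recognized (4 fixed axles, 3 meshes): fixed-axis compound train
mesh 1 [46T→74T]: ω = 1718.0000×46/74 = 1067.9459 rpm, sense flips to −
mesh 2 [58T→58T]: ω = 1067.9459×58/58 = 1067.9459 rpm, sense flips to +
mesh 3 [69T→87T]: ω = 1067.9459×69/87 = 846.9916 rpm, sense flips to −
signed output speed = -846.9916 rpm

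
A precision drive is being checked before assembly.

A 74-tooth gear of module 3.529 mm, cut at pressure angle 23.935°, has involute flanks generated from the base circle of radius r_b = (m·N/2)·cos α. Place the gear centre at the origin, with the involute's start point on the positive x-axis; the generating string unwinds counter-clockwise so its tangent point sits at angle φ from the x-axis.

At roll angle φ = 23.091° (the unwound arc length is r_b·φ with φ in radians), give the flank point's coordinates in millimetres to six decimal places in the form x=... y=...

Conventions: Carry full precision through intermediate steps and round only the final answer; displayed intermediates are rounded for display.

x=128.646524 y=2.561954

topology: single-mesh involute geometry — m = 3.529, N = 74
pitch radius r_p = m·N/2 = 3.529·74/2 = 130.573000
base radius r_b = r_p·cos α = 130.573000·cos 23.935° = 119.344544
roll angle φ = 23.091° = 0.40301398 rad
x = r_b·(cos φ + φ·sin φ) = 128.646524
y = r_b·(sin φ − φ·cos φ) = 2.561954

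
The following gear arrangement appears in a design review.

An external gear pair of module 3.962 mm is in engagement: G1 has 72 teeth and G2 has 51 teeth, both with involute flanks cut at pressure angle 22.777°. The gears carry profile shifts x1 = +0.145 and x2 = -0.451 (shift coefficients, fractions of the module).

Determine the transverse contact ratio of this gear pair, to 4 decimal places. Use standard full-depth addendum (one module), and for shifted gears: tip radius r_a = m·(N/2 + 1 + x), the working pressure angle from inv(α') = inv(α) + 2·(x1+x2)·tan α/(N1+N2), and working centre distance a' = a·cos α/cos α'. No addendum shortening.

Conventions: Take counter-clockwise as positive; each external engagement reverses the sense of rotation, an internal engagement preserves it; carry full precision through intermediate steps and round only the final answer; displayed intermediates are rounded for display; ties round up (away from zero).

1.6889

recognized (one external pair, fixed centres): single-mesh tooth geometry, m = 3.962, N1 = 72, N2 = 51
base radii: r_b1 = 131.509362, r_b2 = 93.152465
tip radii: r_a1 = 147.168490, r_a2 = 103.206138
inv(α') = inv(22.777°) + 2·(+0.145-0.451)·tan α/(72+51) = 0.02026617  ⇒  α' = 22.07427°
a' = a·cos α / cos α' = 243.6630·cos 22.777°/cos 22.07427° = 242.432749
action lengths: √(r_a1²−r_b1²) = 66.059459, √(r_a2²−r_b2²) = 44.431129
base pitch p_b = π·m·cos α = 11.476357
CR = (66.059459 + 44.431129 − 242.432749·sin 22.07427°)/11.476357 = 1.688899
contact ratio ≈ 1.6889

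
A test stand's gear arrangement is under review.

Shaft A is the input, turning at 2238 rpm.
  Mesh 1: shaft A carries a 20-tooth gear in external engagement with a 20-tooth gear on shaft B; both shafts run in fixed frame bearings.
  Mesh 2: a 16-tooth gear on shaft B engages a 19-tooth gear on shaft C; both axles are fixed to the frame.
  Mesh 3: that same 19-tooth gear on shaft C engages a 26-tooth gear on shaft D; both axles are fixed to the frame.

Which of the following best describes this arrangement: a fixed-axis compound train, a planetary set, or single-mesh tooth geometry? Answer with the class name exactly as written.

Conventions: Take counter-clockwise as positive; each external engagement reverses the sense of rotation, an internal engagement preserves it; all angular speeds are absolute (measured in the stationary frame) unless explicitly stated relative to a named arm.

fixed-axis compound train

recognized (4 fixed axles, 3 meshes): fixed-axis compound train
classification: fixed-axis compound train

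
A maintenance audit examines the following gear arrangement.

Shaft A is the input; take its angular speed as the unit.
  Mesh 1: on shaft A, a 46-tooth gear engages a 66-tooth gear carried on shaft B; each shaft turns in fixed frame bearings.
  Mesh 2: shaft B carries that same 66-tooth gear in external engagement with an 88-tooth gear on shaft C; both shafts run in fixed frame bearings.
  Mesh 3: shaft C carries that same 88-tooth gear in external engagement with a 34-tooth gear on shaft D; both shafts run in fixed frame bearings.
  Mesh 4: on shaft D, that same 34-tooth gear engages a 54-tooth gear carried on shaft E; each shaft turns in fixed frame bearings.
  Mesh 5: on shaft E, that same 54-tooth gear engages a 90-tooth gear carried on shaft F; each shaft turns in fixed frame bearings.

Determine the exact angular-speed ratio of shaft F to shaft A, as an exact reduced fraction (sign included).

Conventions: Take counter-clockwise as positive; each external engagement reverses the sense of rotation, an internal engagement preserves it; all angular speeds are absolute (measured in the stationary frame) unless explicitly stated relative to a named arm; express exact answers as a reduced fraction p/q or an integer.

class = fixed-axis compound train [5 meshes; 5 ratios multiply, 5 sense flips]
mesh 1 [46T→66T]: running ratio 23/33, sense −
mesh 2 [66T→88T]: running ratio 23/44, sense +
mesh 3 [88T→34T]: running ratio 23/17, sense −
mesh 4 [34T→54T]: running ratio 23/27, sense +
mesh 5 [54T→90T]: running ratio 23/45, sense −
ω_out/ω_in = -23/45

-23/45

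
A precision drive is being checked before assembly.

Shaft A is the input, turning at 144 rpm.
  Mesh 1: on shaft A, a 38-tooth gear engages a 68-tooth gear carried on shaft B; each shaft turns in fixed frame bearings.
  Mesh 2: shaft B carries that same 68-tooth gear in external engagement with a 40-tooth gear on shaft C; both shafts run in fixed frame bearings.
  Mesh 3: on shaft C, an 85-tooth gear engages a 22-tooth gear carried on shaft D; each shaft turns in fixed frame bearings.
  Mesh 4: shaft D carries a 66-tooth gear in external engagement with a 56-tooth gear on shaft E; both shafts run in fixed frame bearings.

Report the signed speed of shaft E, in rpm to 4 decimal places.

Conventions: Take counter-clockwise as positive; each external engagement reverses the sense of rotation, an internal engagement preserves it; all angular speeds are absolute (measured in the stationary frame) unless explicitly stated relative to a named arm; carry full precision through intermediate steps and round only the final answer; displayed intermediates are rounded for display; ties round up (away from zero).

topology: fixed-axis compound train — 4 meshes, A→E
mesh 1 [38T→68T]: ω = 144.0000×38/68 = 80.4706 rpm, sense flips to −
mesh 2 [68T→40T]: ω = 80.4706×68/40 = 136.8000 rpm, sense flips to +
mesh 3 [85T→22T]: ω = 136.8000×85/22 = 528.5455 rpm, sense flips to −
mesh 4 [66T→56T]: ω = 528.5455×66/56 = 622.9286 rpm, sense flips to +
signed output speed = +622.9286 rpm

+622.9286 rpm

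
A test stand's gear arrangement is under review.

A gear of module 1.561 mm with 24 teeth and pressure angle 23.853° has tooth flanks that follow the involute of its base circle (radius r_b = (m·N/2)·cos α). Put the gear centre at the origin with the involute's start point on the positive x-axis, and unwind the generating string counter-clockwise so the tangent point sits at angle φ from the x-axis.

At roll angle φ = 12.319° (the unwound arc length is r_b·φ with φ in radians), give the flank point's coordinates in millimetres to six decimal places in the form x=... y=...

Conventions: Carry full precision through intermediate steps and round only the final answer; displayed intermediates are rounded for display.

x=17.523450 y=0.056499

single-mesh involute tooth geometry (24T wheel at module 1.561)
pitch radius r_p = m·N/2 = 1.561·24/2 = 18.732000
base radius r_b = r_p·cos α = 18.732000·cos 23.853° = 17.132025
roll angle φ = 12.319° = 0.21500711 rad
x = r_b·(cos φ + φ·sin φ) = 17.523450
y = r_b·(sin φ − φ·cos φ) = 0.056499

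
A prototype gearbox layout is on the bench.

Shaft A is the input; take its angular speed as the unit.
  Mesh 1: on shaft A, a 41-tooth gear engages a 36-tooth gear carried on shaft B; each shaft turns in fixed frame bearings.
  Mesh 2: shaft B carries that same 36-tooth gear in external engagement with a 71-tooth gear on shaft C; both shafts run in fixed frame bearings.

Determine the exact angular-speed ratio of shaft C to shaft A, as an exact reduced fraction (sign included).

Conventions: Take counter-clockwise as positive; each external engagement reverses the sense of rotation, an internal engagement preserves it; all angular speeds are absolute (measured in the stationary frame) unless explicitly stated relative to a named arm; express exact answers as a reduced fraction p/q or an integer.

41/71

class = fixed-axis compound train [2 meshes; 2 ratios multiply, 2 sense flips]
mesh 1 [41T→36T]: running ratio 41/36, sense −
mesh 2 [36T→71T]: running ratio 41/71, sense +
ω_out/ω_in = 41/71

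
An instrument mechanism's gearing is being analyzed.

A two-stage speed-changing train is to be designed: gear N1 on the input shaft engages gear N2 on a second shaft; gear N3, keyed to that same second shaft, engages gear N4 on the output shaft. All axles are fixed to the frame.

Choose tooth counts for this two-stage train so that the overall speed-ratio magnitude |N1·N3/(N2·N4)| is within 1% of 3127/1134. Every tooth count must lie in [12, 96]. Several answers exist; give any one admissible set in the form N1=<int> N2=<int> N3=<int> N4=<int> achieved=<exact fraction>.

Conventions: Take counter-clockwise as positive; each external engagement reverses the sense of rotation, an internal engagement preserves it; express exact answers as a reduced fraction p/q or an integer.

2-stage fixed-axis compound train for ratio 3127/1134
target = 3127/1134 in lowest terms: an exact hit needs N1·N3 = k·3127 and N2·N4 = k·1134 for one integer k, every count in [12, 96]; additionally prefer no 1:1 stage (N1 ≠ N2, N3 ≠ N4)
k = 1: N1·N3 = 3127 = 53·59, N2·N4 = 1134 = 14·81
achieved = 53·59/(14·81) = 3127/1134; |achieved − target| = 0 ≤ 3127/113400 ✓

N1=53 N2=14 N3=59 N4=81 achieved=3127/1134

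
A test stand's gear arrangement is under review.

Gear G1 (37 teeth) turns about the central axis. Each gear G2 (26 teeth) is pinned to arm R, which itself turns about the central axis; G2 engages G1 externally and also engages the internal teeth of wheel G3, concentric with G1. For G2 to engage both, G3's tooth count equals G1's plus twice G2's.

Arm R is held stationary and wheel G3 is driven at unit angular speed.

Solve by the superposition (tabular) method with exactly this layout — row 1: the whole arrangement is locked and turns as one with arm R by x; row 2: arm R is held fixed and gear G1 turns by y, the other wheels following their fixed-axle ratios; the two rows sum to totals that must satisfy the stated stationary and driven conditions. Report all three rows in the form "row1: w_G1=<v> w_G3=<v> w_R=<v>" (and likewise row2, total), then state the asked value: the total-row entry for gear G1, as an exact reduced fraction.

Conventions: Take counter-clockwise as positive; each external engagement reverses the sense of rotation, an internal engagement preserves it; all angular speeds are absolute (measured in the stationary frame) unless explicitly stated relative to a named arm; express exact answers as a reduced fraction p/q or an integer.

class = planetary set [G3 = 37+2·26 = 89; Willis about the carrier]
row 1 — lock + rotate with arm: ω_sun = ω_ring = ω_arm = x
row 2: sun turns y, ring = −(37/89)·y, arm 0
boundary: total ω_arm = x = 0 and total ω_ring = x − (37/89)·y = 1  ⇒  y = -89/37, x = 0
row 2 ring = −(37/89)·(-89/37) = 1
totals (row 1 + row 2): sun 0 + (-89/37) = -89/37, ring 0 + 1 = 1, arm 0 + 0 = 0
asked cell (total, sun) = -89/37

row1: w_G1=0 w_G3=0 w_R=0
row2: w_G1=-89/37 w_G3=1 w_R=0
total: w_G1=-89/37 w_G3=1 w_R=0
asked value: -89/37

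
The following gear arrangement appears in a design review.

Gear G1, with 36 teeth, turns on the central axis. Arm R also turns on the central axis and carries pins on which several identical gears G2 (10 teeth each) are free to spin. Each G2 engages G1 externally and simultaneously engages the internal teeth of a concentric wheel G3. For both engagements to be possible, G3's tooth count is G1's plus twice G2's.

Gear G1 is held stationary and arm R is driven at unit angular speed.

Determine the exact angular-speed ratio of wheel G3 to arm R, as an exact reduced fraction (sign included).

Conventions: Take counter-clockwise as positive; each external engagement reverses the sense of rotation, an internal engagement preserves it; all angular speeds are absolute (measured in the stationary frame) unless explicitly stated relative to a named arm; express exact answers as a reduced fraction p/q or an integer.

23/14

class = planetary set [G3 = 36+2·10 = 56; Willis about the carrier]
ring teeth: 36 + 2·10 = 56
36(ω_sun−ω_arm) = −56(ω_ring−ω_arm),  ω_sun = 0, ω_arm = 1
ω_ring = 1 − (36/56)(0−1) = 23/14
ω_out/ω_in = 23/14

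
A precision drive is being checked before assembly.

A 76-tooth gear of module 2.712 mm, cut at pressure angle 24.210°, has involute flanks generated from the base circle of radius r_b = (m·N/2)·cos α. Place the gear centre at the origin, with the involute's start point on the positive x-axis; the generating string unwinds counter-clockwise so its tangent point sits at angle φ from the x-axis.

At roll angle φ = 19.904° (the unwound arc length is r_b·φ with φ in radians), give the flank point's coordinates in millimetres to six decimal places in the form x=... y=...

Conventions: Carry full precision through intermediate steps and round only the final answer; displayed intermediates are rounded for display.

class = single-mesh tooth geometry [base-circle involute, m = 2.712, 76T]
pitch radius r_p = m·N/2 = 2.712·76/2 = 103.056000
base radius r_b = r_p·cos α = 103.056000·cos 24.210° = 93.992076
roll angle φ = 19.904° = 0.34739033 rad
x = r_b·(cos φ + φ·sin φ) = 99.493595
y = r_b·(sin φ − φ·cos φ) = 1.297696

x=99.493595 y=1.297696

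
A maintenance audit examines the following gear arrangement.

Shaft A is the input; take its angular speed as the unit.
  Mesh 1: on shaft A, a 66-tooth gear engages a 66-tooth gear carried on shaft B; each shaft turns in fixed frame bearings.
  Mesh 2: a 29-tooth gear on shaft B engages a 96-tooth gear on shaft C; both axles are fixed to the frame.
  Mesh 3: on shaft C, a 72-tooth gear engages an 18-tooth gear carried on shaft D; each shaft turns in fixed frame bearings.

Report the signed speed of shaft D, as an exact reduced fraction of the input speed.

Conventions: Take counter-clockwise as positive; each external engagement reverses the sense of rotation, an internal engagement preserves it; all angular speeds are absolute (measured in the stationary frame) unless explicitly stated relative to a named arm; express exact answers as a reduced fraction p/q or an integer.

-29/24

3-mesh fixed-axis compound train (all bearings frame-fixed)
mesh 1 [66T→66T]: |ω|/ω_in = 1×66/66 = 1, sense flips to −
mesh 2 [29T→96T]: |ω|/ω_in = 1×29/96 = 29/96, sense flips to +
mesh 3 [72T→18T]: |ω|/ω_in = (29/96)×72/18 = 29/24, sense flips to −
signed output speed (× input speed) = -29/24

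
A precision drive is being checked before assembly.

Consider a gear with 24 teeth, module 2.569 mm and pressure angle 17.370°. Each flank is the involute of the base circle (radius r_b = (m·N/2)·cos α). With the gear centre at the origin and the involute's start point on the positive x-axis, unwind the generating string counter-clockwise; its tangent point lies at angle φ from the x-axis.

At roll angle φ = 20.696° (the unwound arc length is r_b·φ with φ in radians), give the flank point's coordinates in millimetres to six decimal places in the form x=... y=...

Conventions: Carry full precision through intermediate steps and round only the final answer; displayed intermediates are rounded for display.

class = single-mesh tooth geometry [base-circle involute, m = 2.569, 24T]
pitch radius r_p = m·N/2 = 2.569·24/2 = 30.828000
base radius r_b = r_p·cos α = 30.828000·cos 17.370° = 29.422144
roll angle φ = 20.696° = 0.36121334 rad
x = r_b·(cos φ + φ·sin φ) = 31.279415
y = r_b·(sin φ − φ·cos φ) = 0.456213

x=31.279415 y=0.456213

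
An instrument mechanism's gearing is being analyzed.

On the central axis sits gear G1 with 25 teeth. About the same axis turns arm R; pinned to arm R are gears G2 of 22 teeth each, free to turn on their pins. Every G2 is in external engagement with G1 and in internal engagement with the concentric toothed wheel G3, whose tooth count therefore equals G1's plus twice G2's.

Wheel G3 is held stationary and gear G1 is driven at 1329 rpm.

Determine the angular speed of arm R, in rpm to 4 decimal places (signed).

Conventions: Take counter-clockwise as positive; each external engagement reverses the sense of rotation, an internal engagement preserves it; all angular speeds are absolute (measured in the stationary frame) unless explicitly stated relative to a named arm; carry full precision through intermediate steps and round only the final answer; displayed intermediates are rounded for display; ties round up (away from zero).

planetary set (25T centre, 22T on arm, 69T internal) — Willis relation
normalise by the input: solve with ω_sun = 1, then scale by 1329 rpm
ring teeth: 25 + 2·22 = 69
25(ω_sun−ω_arm) = −69(ω_ring−ω_arm),  ω_ring = 0, ω_sun = 1
25(1−ω_arm) = −69(0−ω_arm)  ⇒  94·ω_arm = 25  ⇒  ω_arm = 25/94
scale: ω_arm = 25/94 × 1329 rpm = +353.4574 rpm

+353.4574 rpm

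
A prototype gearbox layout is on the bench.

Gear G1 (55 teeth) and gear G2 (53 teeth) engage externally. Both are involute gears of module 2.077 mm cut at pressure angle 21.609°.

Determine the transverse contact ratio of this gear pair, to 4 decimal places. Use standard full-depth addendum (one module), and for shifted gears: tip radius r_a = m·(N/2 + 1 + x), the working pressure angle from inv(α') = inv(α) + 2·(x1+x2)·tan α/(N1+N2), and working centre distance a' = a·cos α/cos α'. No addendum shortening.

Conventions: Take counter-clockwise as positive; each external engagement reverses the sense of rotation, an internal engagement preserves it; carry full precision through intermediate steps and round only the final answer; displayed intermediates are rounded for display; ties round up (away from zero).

recognized (one external pair, fixed centres): single-mesh tooth geometry, m = 2.077, N1 = 55, N2 = 53
base radii: r_b1 = 53.103205, r_b2 = 51.172179
tip radii: r_a1 = 59.194500, r_a2 = 57.117500
no profile shift: α' = α, a' = a
action lengths: √(r_a1²−r_b1²) = 26.154129, √(r_a2²−r_b2²) = 25.373547
base pitch p_b = π·m·cos α = 6.066496
CR = (26.154129 + 25.373547 − 112.158000·sin 21.60900°)/6.066496 = 1.685187
contact ratio ≈ 1.6852

1.6852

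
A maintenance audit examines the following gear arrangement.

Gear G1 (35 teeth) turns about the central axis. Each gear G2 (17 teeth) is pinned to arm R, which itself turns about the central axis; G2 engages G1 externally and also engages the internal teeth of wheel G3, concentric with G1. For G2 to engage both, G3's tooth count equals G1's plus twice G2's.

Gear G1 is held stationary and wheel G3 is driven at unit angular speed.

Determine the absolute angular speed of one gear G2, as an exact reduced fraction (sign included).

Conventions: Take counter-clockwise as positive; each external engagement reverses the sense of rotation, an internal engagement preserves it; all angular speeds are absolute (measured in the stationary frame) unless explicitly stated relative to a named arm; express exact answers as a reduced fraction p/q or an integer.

planetary set (35T centre, 17T on arm, 69T internal) — Willis relation
ring teeth: 35 + 2·17 = 69
35(ω_sun−ω_arm) = −69(ω_ring−ω_arm),  ω_sun = 0, ω_ring = 1
35(0−ω_arm) = −69(1−ω_arm)  ⇒  104·ω_arm = 69  ⇒  ω_arm = 69/104
sun–planet mesh: 35·(0−69/104) = −17·(ω_p−ω_arm)  ⇒  ω_p−ω_arm = 2415/1768
ω_p = 69/104 + 2415/1768 = 69/34
exact speed ratio = 69/34

69/34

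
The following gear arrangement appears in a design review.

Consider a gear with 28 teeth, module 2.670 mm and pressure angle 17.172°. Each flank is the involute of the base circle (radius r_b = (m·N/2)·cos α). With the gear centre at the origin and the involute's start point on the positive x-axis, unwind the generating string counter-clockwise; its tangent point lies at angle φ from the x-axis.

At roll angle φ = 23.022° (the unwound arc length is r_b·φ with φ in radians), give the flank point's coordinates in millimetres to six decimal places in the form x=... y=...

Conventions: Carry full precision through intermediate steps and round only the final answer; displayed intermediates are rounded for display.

single-mesh involute tooth geometry (28T wheel at module 2.670)
pitch radius r_p = m·N/2 = 2.670·28/2 = 37.380000
base radius r_b = r_p·cos α = 37.380000·cos 17.172° = 35.713703
roll angle φ = 23.022° = 0.40180970 rad
x = r_b·(cos φ + φ·sin φ) = 38.481383
y = r_b·(sin φ − φ·cos φ) = 0.759883

x=38.481383 y=0.759883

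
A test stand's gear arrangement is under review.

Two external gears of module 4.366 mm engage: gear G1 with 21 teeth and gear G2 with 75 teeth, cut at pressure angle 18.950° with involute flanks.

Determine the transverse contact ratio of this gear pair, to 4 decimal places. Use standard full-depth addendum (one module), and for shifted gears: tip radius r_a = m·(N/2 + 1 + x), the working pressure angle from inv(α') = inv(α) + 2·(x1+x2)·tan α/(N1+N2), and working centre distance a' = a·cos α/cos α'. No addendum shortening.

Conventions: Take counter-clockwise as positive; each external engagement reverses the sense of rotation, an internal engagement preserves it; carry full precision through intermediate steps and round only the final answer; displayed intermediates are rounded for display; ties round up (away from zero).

recognized (one external pair, fixed centres): single-mesh tooth geometry, m = 4.366, N1 = 21, N2 = 75
base radii: r_b1 = 43.358416, r_b2 = 154.851486
tip radii: r_a1 = 50.209000, r_a2 = 168.091000
no profile shift: α' = α, a' = a
action lengths: √(r_a1²−r_b1²) = 25.317809, √(r_a2²−r_b2²) = 65.388084
base pitch p_b = π·m·cos α = 12.972808
CR = (25.317809 + 65.388084 − 209.568000·sin 18.95000°)/12.972808 = 1.745973
contact ratio ≈ 1.7460

1.7460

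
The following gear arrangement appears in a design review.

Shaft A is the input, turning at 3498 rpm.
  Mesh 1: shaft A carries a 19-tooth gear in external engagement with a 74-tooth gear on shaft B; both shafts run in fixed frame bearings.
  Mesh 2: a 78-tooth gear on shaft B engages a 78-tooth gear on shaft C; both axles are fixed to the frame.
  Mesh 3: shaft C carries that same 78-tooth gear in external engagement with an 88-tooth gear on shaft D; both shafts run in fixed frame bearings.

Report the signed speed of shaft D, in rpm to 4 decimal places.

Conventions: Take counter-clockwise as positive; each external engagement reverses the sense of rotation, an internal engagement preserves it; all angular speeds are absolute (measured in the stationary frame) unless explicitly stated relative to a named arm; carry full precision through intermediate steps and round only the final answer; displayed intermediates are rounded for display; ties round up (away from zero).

-796.0743 rpm

topology: fixed-axis compound train — 3 meshes, A→D
mesh 1 [19T→74T]: ω = 3498.0000×19/74 = 898.1351 rpm, sense flips to −
mesh 2 [78T→78T]: ω = 898.1351×78/78 = 898.1351 rpm, sense flips to +
mesh 3 [78T→88T]: ω = 898.1351×78/88 = 796.0743 rpm, sense flips to −
signed output speed = -796.0743 rpm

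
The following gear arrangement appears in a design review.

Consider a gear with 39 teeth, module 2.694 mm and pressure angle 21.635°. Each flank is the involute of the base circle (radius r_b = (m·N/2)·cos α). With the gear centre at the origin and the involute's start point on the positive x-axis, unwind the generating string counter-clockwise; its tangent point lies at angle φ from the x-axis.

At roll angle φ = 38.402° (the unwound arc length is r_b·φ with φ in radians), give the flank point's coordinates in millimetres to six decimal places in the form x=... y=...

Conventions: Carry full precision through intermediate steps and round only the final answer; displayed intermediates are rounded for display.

x=58.598992 y=4.684266

single-mesh involute tooth geometry (39T wheel at module 2.694)
pitch radius r_p = m·N/2 = 2.694·39/2 = 52.533000
base radius r_b = r_p·cos α = 52.533000·cos 21.635° = 48.832126
roll angle φ = 38.402° = 0.67024134 rad
x = r_b·(cos φ + φ·sin φ) = 58.598992
y = r_b·(sin φ − φ·cos φ) = 4.684266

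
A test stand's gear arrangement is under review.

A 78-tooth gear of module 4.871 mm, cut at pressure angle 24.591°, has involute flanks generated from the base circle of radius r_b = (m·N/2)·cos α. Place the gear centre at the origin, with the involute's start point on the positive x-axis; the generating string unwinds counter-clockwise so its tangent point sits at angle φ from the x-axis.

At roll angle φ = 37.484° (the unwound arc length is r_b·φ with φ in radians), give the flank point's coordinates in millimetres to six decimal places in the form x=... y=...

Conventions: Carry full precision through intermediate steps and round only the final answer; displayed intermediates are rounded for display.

recognized (one wheel, involute flank): single-mesh tooth geometry, m = 4.871, N = 78
pitch radius r_p = m·N/2 = 4.871·78/2 = 189.969000
base radius r_b = r_p·cos α = 189.969000·cos 24.591° = 172.739094
roll angle φ = 37.484° = 0.65421922 rad
x = r_b·(cos φ + φ·sin φ) = 205.843121
y = r_b·(sin φ − φ·cos φ) = 15.443162

x=205.843121 y=15.443162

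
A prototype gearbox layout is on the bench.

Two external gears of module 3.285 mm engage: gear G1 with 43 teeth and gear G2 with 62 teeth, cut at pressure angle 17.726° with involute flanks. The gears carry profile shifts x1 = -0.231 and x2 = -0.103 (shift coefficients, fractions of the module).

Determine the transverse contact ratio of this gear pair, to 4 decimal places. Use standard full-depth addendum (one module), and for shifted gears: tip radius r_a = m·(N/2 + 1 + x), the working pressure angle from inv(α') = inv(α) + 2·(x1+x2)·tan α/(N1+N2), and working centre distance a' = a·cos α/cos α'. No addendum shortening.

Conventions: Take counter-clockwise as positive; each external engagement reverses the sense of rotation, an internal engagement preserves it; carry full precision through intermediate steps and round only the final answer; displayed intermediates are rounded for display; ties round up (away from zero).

2.0047

recognized (one external pair, fixed centres): single-mesh tooth geometry, m = 3.285, N1 = 43, N2 = 62
base radii: r_b1 = 67.274348, r_b2 = 97.000222
tip radii: r_a1 = 73.153665, r_a2 = 104.781645
inv(α') = inv(17.726°) + 2·(-0.231-0.103)·tan α/(43+62) = 0.00823020  ⇒  α' = 16.49741°
a' = a·cos α / cos α' = 172.4625·cos 17.726°/cos 16.49741° = 171.327688
action lengths: √(r_a1²−r_b1²) = 28.733619, √(r_a2²−r_b2²) = 39.625119
base pitch p_b = π·m·cos α = 9.830167
CR = (28.733619 + 39.625119 − 171.327688·sin 16.49741°)/9.830167 = 2.004694
contact ratio ≈ 2.0047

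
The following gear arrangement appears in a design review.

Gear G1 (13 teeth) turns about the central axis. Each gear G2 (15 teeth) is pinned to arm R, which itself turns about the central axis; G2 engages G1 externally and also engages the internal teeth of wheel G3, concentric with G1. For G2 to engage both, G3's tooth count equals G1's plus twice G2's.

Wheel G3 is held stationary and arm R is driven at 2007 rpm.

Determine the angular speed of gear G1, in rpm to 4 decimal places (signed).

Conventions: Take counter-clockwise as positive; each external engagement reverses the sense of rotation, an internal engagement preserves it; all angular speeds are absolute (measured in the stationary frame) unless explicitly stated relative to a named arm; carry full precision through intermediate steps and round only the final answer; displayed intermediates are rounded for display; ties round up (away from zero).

+8645.5385 rpm

planetary set (13T centre, 15T on arm, 43T internal) — Willis relation
normalise by the input: solve with ω_arm = 1, then scale by 2007 rpm
ring teeth: 13 + 2·15 = 43
13(ω_sun−ω_arm) = −43(ω_ring−ω_arm),  ω_ring = 0, ω_arm = 1
ω_sun = 1 − (43/13)(0−1) = 56/13
scale: ω_sun = 56/13 × 2007 rpm = +8645.5385 rpm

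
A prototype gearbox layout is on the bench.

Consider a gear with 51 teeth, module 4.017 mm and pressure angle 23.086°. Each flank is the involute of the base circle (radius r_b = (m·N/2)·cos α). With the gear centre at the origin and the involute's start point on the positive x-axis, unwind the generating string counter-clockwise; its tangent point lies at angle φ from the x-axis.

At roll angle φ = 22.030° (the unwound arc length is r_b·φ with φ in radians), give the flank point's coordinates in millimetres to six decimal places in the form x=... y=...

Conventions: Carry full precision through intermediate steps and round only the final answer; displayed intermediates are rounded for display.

x=100.940399 y=1.759183

topology: single-mesh involute geometry — m = 4.017, N = 51
pitch radius r_p = m·N/2 = 4.017·51/2 = 102.433500
base radius r_b = r_p·cos α = 102.433500·cos 23.086° = 94.230352
roll angle φ = 22.030° = 0.38449603 rad
x = r_b·(cos φ + φ·sin φ) = 100.940399
y = r_b·(sin φ − φ·cos φ) = 1.759183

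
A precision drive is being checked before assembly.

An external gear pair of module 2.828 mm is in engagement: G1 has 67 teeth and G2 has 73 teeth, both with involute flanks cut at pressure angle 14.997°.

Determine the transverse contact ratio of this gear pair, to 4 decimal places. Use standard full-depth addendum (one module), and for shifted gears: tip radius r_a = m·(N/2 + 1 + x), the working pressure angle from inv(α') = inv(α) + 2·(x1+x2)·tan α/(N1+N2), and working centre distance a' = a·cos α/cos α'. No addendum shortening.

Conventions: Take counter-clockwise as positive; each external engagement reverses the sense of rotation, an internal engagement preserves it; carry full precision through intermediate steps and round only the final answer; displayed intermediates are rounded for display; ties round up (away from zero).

2.1835

single-mesh involute tooth geometry (67T engaging 73T at module 2.828)
base radii: r_b1 = 91.511165, r_b2 = 99.706194
tip radii: r_a1 = 97.566000, r_a2 = 106.050000
no profile shift: α' = α, a' = a
action lengths: √(r_a1²−r_b1²) = 33.835353, √(r_a2²−r_b2²) = 36.128622
base pitch p_b = π·m·cos α = 8.581815
CR = (33.835353 + 36.128622 − 197.960000·sin 14.99700°)/8.581815 = 2.183474
contact ratio ≈ 2.1835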